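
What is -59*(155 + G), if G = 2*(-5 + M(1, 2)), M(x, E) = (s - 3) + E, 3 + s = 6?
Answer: -8791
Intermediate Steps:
s = 3 (s = -3 + 6 = 3)
M(x, E) = E (M(x, E) = (3 - 3) + E = 0 + E = E)
G = -6 (G = 2*(-5 + 2) = 2*(-3) = -6)
-59*(155 + G) = -59*(155 - 6) = -59*149 = -8791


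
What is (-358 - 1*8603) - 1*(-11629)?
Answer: 2668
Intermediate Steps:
(-358 - 1*8603) - 1*(-11629) = (-358 - 8603) + 11629 = -8961 + 11629 = 2668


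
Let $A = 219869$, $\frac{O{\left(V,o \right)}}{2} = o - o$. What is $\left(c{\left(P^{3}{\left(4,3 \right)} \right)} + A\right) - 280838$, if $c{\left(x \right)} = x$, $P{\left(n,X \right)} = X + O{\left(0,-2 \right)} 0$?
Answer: $-60942$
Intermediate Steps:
$O{\left(V,o \right)} = 0$ ($O{\left(V,o \right)} = 2 \left(o - o\right) = 2 \cdot 0 = 0$)
$P{\left(n,X \right)} = X$ ($P{\left(n,X \right)} = X + 0 \cdot 0 = X + 0 = X$)
$\left(c{\left(P^{3}{\left(4,3 \right)} \right)} + A\right) - 280838 = \left(3^{3} + 219869\right) - 280838 = \left(27 + 219869\right) - 280838 = 219896 - 280838 = -60942$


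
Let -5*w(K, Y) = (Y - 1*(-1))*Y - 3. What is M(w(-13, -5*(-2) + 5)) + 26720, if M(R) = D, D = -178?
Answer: 26542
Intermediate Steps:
w(K, Y) = ⅗ - Y*(1 + Y)/5 (w(K, Y) = -((Y - 1*(-1))*Y - 3)/5 = -((Y + 1)*Y - 3)/5 = -((1 + Y)*Y - 3)/5 = -(Y*(1 + Y) - 3)/5 = -(-3 + Y*(1 + Y))/5 = ⅗ - Y*(1 + Y)/5)
M(R) = -178
M(w(-13, -5*(-2) + 5)) + 26720 = -178 + 26720 = 26542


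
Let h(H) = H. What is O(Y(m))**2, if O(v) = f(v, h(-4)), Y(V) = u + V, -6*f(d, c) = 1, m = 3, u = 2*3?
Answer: 1/36 ≈ 0.027778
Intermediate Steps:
u = 6
f(d, c) = -1/6 (f(d, c) = -1/6*1 = -1/6)
Y(V) = 6 + V
O(v) = -1/6
O(Y(m))**2 = (-1/6)**2 = 1/36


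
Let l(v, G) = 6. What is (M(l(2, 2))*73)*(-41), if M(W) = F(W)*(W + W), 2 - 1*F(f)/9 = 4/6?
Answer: -430992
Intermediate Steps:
F(f) = 12 (F(f) = 18 - 36/6 = 18 - 9*2/3 = 18 - 6 = 12)
M(W) = 24*W (M(W) = 12*(W + W) = 12*(2*W) = 24*W)
(M(l(2, 2))*73)*(-41) = ((24*6)*73)*(-41) = (144*73)*(-41) = 10512*(-41) = -430992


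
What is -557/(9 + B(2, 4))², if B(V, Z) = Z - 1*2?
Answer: -557/121 ≈ -4.6033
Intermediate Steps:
B(V, Z) = -2 + Z (B(V, Z) = Z - 2 = -2 + Z)
-557/(9 + B(2, 4))² = -557/(9 + (-2 + 4))² = -557/(9 + 2)² = -557/(11²) = -557/121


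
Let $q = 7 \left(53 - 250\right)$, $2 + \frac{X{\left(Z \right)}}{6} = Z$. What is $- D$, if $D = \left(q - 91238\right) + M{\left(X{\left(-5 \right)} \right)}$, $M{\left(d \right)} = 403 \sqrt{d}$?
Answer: $92617 - 403 i \sqrt{42} \approx 92617.0 - 2611.7 i$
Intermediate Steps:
$X{\left(Z \right)} = -12 + 6 Z$
$q = -1379$ ($q = 7 \left(-197\right) = -1379$)
$D = -92617 + 403 i \sqrt{42}$ ($D = \left(-1379 - 91238\right) + 403 \sqrt{-12 + 6 \left(-5\right)} = \left(-1379 - 91238\right) + 403 \sqrt{-12 - 30} = \left(-1379 - 91238\right) + 403 \sqrt{-42} = -92617 + 403 i \sqrt{42} \approx -92617.0 + 2611.7 i$)
$- D = - (-92617 + 403 i \sqrt{42}) = 92617 - 403 i \sqrt{42}$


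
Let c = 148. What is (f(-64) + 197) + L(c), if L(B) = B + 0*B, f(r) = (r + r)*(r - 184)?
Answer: 32089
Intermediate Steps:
f(r) = 2*r*(-184 + r) (f(r) = (2*r)*(-184 + r) = 2*r*(-184 + r))
L(B) = B (L(B) = B + 0 = B)
(f(-64) + 197) + L(c) = (2*(-64)*(-184 - 64) + 197) + 148 = (2*(-64)*(-248) + 197) + 148 = (31744 + 197) + 148 = 31941 + 148 = 32089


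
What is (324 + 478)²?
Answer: 643204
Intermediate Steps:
(324 + 478)² = 802² = 643204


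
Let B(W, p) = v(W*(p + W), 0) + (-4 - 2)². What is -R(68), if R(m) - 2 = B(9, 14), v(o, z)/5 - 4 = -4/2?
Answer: -48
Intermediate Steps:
v(o, z) = 10 (v(o, z) = 20 + 5*(-4/2) = 20 + 5*(-4*½) = 20 + 5*(-2) = 20 - 10 = 10)
B(W, p) = 46 (B(W, p) = 10 + (-4 - 2)² = 10 + (-6)² = 10 + 36 = 46)
R(m) = 48 (R(m) = 2 + 46 = 48)
-R(68) = -1*48 = -48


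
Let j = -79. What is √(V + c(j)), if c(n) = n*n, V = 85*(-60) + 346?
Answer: √1487 ≈ 38.562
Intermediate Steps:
V = -4754 (V = -5100 + 346 = -4754)
c(n) = n²
√(V + c(j)) = √(-4754 + (-79)²) = √(-4754 + 6241) = √1487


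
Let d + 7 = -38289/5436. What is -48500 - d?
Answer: -87856553/1812 ≈ -48486.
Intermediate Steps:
d = -25447/1812 (d = -7 - 38289/5436 = -7 - 38289*1/5436 = -7 - 12763/1812 = -25447/1812 ≈ -14.044)
-48500 - d = -48500 - 1*(-25447/1812) = -48500 + 25447/1812 = -87856553/1812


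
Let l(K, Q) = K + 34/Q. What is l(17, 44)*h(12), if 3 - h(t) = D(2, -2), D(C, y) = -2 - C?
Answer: 2737/22 ≈ 124.41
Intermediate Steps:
h(t) = 7 (h(t) = 3 - (-2 - 1*2) = 3 - (-2 - 2) = 3 - 1*(-4) = 3 + 4 = 7)
l(17, 44)*h(12) = (17 + 34/44)*7 = (17 + 34*(1/44))*7 = (17 + 17/22)*7 = (391/22)*7 = 2737/22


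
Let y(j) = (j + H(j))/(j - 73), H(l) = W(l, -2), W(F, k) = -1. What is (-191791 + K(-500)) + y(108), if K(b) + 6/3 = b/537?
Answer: -3604709476/18795 ≈ -1.9179e+5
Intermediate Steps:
K(b) = -2 + b/537
H(l) = -1
y(j) = (-1 + j)/(-73 + j) (y(j) = (j - 1)/(j - 73) = (-1 + j)/(-73 + j))
(-191791 + K(-500)) + y(108) = (-191791 + (-2 + (1/537)*(-500))) + (-1 + 108)/(-73 + 108) = (-191791 + (-2 - 500/537)) + 107/35 = (-191791 - 1574/537) + (1/35)*107 = -102993341/537 + 107/35 = -3604709476/18795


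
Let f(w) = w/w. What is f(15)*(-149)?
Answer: -149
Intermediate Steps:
f(w) = 1
f(15)*(-149) = 1*(-149) = -149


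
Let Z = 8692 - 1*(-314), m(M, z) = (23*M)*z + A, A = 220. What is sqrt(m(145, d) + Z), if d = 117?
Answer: 11*sqrt(3301) ≈ 632.00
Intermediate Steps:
m(M, z) = 220 + 23*M*z (m(M, z) = (23*M)*z + 220 = 23*M*z + 220 = 220 + 23*M*z)
Z = 9006 (Z = 8692 + 314 = 9006)
sqrt(m(145, d) + Z) = sqrt((220 + 23*145*117) + 9006) = sqrt((220 + 390195) + 9006) = sqrt(390415 + 9006) = sqrt(399421) = 11*sqrt(3301)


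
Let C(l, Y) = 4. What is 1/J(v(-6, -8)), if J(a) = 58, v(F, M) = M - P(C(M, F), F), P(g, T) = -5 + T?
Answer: 1/58 ≈ 0.017241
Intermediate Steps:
v(F, M) = 5 + M - F (v(F, M) = M - (-5 + F) = M + (5 - F) = 5 + M - F)
1/J(v(-6, -8)) = 1/58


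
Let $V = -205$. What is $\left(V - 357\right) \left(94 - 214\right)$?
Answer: $67440$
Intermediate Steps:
$\left(V - 357\right) \left(94 - 214\right) = \left(-205 - 357\right) \left(94 - 214\right) = - 562 \left(94 - 214\right) = \left(-562\right) \left(-120\right) = 67440$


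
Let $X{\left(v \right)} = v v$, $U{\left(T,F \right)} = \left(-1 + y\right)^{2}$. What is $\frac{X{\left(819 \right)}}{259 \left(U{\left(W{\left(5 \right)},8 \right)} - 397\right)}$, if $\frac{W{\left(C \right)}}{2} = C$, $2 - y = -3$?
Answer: $- \frac{31941}{4699} \approx -6.7974$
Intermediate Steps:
$y = 5$ ($y = 2 - -3 = 2 + 3 = 5$)
$W{\left(C \right)} = 2 C$
$U{\left(T,F \right)} = 16$ ($U{\left(T,F \right)} = \left(-1 + 5\right)^{2} = 4^{2} = 16$)
$X{\left(v \right)} = v^{2}$
$\frac{X{\left(819 \right)}}{259 \left(U{\left(W{\left(5 \right)},8 \right)} - 397\right)} = \frac{819^{2}}{259 \left(16 - 397\right)} = \frac{670761}{259 \left(-381\right)} = \frac{670761}{-98679} = 670761 \left(- \frac{1}{98679}\right) = - \frac{31941}{4699}$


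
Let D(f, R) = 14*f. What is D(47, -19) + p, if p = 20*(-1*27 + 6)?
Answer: 238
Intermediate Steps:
p = -420 (p = 20*(-27 + 6) = 20*(-21) = -420)
D(47, -19) + p = 14*47 - 420 = 658 - 420 = 238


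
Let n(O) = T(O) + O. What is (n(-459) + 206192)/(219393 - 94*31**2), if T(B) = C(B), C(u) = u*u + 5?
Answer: 416419/129059 ≈ 3.2266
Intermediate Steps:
C(u) = 5 + u**2 (C(u) = u**2 + 5 = 5 + u**2)
T(B) = 5 + B**2
n(O) = 5 + O + O**2 (n(O) = (5 + O**2) + O = 5 + O + O**2)
(n(-459) + 206192)/(219393 - 94*31**2) = ((5 - 459 + (-459)**2) + 206192)/(219393 - 94*31**2) = ((5 - 459 + 210681) + 206192)/(219393 - 94*961) = (210227 + 206192)/(219393 - 90334) = 416419/129059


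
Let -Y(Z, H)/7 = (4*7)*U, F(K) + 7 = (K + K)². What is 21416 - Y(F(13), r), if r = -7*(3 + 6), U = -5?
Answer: 20436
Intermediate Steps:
r = -63 (r = -7*9 = -63)
F(K) = -7 + 4*K² (F(K) = -7 + (K + K)² = -7 + (2*K)² = -7 + 4*K²)
Y(Z, H) = 980 (Y(Z, H) = -7*4*7*(-5) = -196*(-5) = -7*(-140) = 980)
21416 - Y(F(13), r) = 21416 - 1*980 = 21416 - 980 = 20436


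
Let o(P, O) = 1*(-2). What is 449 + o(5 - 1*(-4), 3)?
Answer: 447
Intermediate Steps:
o(P, O) = -2
449 + o(5 - 1*(-4), 3) = 449 - 2 = 447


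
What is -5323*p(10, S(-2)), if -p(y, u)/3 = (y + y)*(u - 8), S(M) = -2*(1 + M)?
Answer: -1916280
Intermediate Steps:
S(M) = -2 - 2*M
p(y, u) = -6*y*(-8 + u) (p(y, u) = -3*(y + y)*(u - 8) = -3*2*y*(-8 + u) = -6*y*(-8 + u))
-5323*p(10, S(-2)) = -31938*10*(8 - (-2 - 2*(-2))) = -31938*10*(8 - (-2 + 4)) = -31938*10*(8 - 1*2) = -31938*10*(8 - 2) = -31938*10*6 = -5323*360 = -1916280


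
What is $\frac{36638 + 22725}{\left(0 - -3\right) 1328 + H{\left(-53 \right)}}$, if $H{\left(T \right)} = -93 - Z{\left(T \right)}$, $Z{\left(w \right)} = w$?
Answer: $\frac{2047}{136} \approx 15.051$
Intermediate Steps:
$H{\left(T \right)} = -93 - T$
$\frac{36638 + 22725}{\left(0 - -3\right) 1328 + H{\left(-53 \right)}} = \frac{36638 + 22725}{\left(0 - -3\right) 1328 - 40} = \frac{59363}{\left(0 + 3\right) 1328 + \left(-93 + 53\right)} = \frac{59363}{3 \cdot 1328 - 40} = \frac{59363}{3984 - 40} = \frac{59363}{3944} = 59363 \cdot \frac{1}{3944} = \frac{2047}{136}$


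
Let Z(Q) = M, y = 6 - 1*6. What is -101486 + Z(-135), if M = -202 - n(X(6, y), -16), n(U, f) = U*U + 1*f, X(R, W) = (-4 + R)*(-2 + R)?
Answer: -101736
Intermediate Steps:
y = 0 (y = 6 - 6 = 0)
n(U, f) = f + U² (n(U, f) = U² + f = f + U²)
M = -250 (M = -202 - (-16 + (8 + 6² - 6*6)²) = -202 - (-16 + (8 + 36 - 36)²) = -202 - (-16 + 8²) = -202 - (-16 + 64) = -202 - 1*48 = -202 - 48 = -250)
Z(Q) = -250
-101486 + Z(-135) = -101486 - 250 = -101736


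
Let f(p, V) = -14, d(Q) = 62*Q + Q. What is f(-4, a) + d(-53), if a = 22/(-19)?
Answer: -3353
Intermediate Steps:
d(Q) = 63*Q
a = -22/19 (a = 22*(-1/19) = -22/19 ≈ -1.1579)
f(-4, a) + d(-53) = -14 + 63*(-53) = -14 - 3339 = -3353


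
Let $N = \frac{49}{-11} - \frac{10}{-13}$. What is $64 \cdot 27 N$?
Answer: $- \frac{910656}{143} \approx -6368.2$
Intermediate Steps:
$N = - \frac{527}{143}$ ($N = 49 \left(- \frac{1}{11}\right) - - \frac{10}{13} = - \frac{49}{11} + \frac{10}{13} = - \frac{527}{143} \approx -3.6853$)
$64 \cdot 27 N = 64 \cdot 27 \left(- \frac{527}{143}\right) = 1728 \left(- \frac{527}{143}\right) = - \frac{910656}{143}$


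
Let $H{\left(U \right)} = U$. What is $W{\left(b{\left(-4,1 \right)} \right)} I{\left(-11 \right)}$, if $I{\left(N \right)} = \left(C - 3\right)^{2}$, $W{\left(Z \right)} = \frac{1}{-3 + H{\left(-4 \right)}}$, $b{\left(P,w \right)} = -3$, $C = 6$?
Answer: $- \frac{9}{7} \approx -1.2857$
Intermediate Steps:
$W{\left(Z \right)} = - \frac{1}{7}$ ($W{\left(Z \right)} = \frac{1}{-3 - 4} = \frac{1}{-7} = - \frac{1}{7}$)
$I{\left(N \right)} = 9$ ($I{\left(N \right)} = \left(6 - 3\right)^{2} = 3^{2} = 9$)
$W{\left(b{\left(-4,1 \right)} \right)} I{\left(-11 \right)} = \left(- \frac{1}{7}\right) 9 = - \frac{9}{7}$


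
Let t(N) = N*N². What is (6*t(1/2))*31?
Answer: 93/4 ≈ 23.250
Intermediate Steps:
t(N) = N³
(6*t(1/2))*31 = (6*(1/2)³)*31 = (6*(½)³)*31 = (6*(⅛))*31 = (¾)*31 = 93/4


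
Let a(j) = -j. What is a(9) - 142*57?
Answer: -8103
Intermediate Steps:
a(9) - 142*57 = -1*9 - 142*57 = -9 - 8094 = -8103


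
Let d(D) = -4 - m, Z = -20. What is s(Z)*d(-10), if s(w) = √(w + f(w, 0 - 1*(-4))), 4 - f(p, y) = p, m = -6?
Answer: 4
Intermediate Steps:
d(D) = 2 (d(D) = -4 - 1*(-6) = -4 + 6 = 2)
f(p, y) = 4 - p
s(w) = 2 (s(w) = √(w + (4 - w)) = √4 = 2)
s(Z)*d(-10) = 2*2 = 4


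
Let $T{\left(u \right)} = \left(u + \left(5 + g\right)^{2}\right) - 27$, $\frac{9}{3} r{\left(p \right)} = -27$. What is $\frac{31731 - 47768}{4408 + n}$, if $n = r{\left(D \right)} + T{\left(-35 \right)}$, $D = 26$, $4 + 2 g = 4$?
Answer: $- \frac{16037}{4362} \approx -3.6765$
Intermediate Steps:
$g = 0$ ($g = -2 + \frac{1}{2} \cdot 4 = -2 + 2 = 0$)
$r{\left(p \right)} = -9$ ($r{\left(p \right)} = \frac{1}{3} \left(-27\right) = -9$)
$T{\left(u \right)} = -2 + u$ ($T{\left(u \right)} = \left(u + \left(5 + 0\right)^{2}\right) - 27 = \left(u + 5^{2}\right) - 27 = \left(u + 25\right) - 27 = \left(25 + u\right) - 27 = -2 + u$)
$n = -46$ ($n = -9 - 37 = -46$)
$\frac{31731 - 47768}{4408 + n} = \frac{31731 - 47768}{4408 - 46} = - \frac{16037}{4362}$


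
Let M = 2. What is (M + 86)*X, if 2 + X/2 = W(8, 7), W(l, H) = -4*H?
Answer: -5280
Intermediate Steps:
X = -60 (X = -4 + 2*(-4*7) = -4 + 2*(-28) = -4 - 56 = -60)
(M + 86)*X = (2 + 86)*(-60) = 88*(-60) = -5280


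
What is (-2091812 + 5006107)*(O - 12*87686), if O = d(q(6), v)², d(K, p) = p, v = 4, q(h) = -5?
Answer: -3066467827720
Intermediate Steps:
O = 16 (O = 4² = 16)
(-2091812 + 5006107)*(O - 12*87686) = (-2091812 + 5006107)*(16 - 12*87686) = 2914295*(16 - 1052232) = 2914295*(-1052216) = -3066467827720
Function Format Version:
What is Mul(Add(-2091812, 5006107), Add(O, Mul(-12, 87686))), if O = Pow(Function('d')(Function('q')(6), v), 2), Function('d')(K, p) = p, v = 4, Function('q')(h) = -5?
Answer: -3066467827720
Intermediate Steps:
O = 16 (O = Pow(4, 2) = 16)
Mul(Add(-2091812, 5006107), Add(O, Mul(-12, 87686))) = Mul(Add(-2091812, 5006107), Add(16, Mul(-12, 87686))) = Mul(2914295, Add(16, -1052232)) = Mul(2914295, -1052216) = -3066467827720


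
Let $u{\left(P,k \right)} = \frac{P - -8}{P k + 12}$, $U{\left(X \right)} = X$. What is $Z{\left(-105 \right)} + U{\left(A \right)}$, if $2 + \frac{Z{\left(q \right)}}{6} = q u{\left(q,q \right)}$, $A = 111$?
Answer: $\frac{384591}{3679} \approx 104.54$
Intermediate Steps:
$u{\left(P,k \right)} = \frac{8 + P}{12 + P k}$ ($u{\left(P,k \right)} = \frac{P + 8}{12 + P k} = \frac{8 + P}{12 + P k}$)
$Z{\left(q \right)} = -12 + \frac{6 q \left(8 + q\right)}{12 + q^{2}}$ ($Z{\left(q \right)} = -12 + 6 q \frac{8 + q}{12 + q q} = -12 + 6 q \frac{8 + q}{12 + q^{2}} = -12 + 6 \frac{q \left(8 + q\right)}{12 + q^{2}} = -12 + \frac{6 q \left(8 + q\right)}{12 + q^{2}}$)
$Z{\left(-105 \right)} + U{\left(A \right)} = \frac{6 \left(-24 - \left(-105\right)^{2} + 8 \left(-105\right)\right)}{12 + \left(-105\right)^{2}} + 111 = \frac{6 \left(-24 - 11025 - 840\right)}{12 + 11025} + 111 = \frac{6 \left(-24 - 11025 - 840\right)}{11037} + 111 = 6 \cdot \frac{1}{11037} \left(-11889\right) + 111 = - \frac{23778}{3679} + 111 = \frac{384591}{3679}$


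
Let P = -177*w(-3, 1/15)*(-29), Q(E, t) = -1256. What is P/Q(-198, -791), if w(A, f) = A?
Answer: 15399/1256 ≈ 12.260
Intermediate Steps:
P = -15399 (P = -177*(-3)*(-29) = 531*(-29) = -15399)
P/Q(-198, -791) = -15399/(-1256) = -15399*(-1/1256) = 15399/1256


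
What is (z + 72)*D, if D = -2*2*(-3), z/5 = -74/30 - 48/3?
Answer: -244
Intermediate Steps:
z = -277/3 (z = 5*(-74/30 - 48/3) = 5*(-74*1/30 - 48*⅓) = 5*(-37/15 - 16) = 5*(-277/15) = -277/3 ≈ -92.333)
D = 12 (D = -4*(-3) = 12)
(z + 72)*D = (-277/3 + 72)*12 = -61/3*12 = -244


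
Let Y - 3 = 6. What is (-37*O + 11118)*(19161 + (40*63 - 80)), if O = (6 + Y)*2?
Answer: 216182808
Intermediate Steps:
Y = 9 (Y = 3 + 6 = 9)
O = 30 (O = (6 + 9)*2 = 15*2 = 30)
(-37*O + 11118)*(19161 + (40*63 - 80)) = (-37*30 + 11118)*(19161 + (40*63 - 80)) = (-1110 + 11118)*(19161 + (2520 - 80)) = 10008*(19161 + 2440) = 10008*21601 = 216182808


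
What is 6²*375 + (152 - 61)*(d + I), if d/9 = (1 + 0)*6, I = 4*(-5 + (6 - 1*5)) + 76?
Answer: 23874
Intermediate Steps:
I = 60 (I = 4*(-5 + (6 - 5)) + 76 = 4*(-5 + 1) + 76 = 4*(-4) + 76 = -16 + 76 = 60)
d = 54 (d = 9*((1 + 0)*6) = 9*(1*6) = 9*6 = 54)
6²*375 + (152 - 61)*(d + I) = 6²*375 + (152 - 61)*(54 + 60) = 36*375 + 91*114 = 13500 + 10374 = 23874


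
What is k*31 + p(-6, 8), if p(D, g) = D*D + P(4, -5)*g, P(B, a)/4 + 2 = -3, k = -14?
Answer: -558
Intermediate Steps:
P(B, a) = -20 (P(B, a) = -8 + 4*(-3) = -8 - 12 = -20)
p(D, g) = D² - 20*g (p(D, g) = D*D - 20*g = D² - 20*g)
k*31 + p(-6, 8) = -14*31 + ((-6)² - 20*8) = -434 + (36 - 160) = -434 - 124 = -558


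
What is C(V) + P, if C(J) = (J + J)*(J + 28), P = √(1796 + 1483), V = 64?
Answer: 11776 + √3279 ≈ 11833.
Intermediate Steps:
P = √3279 ≈ 57.263
C(J) = 2*J*(28 + J) (C(J) = (2*J)*(28 + J) = 2*J*(28 + J))
C(V) + P = 2*64*(28 + 64) + √3279 = 2*64*92 + √3279 = 11776 + √3279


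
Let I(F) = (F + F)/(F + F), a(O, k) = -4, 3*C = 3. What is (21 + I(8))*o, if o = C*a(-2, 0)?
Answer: -88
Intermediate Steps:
C = 1 (C = (⅓)*3 = 1)
o = -4 (o = 1*(-4) = -4)
I(F) = 1 (I(F) = (2*F)/((2*F)) = (2*F)*(1/(2*F)) = 1)
(21 + I(8))*o = (21 + 1)*(-4) = 22*(-4) = -88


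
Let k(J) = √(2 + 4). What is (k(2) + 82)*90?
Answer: 7380 + 90*√6 ≈ 7600.5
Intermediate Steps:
k(J) = √6
(k(2) + 82)*90 = (√6 + 82)*90 = (82 + √6)*90 = 7380 + 90*√6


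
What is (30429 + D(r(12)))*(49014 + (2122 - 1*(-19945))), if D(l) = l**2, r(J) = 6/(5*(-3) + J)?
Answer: 2163208073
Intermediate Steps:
r(J) = 6/(-15 + J)
(30429 + D(r(12)))*(49014 + (2122 - 1*(-19945))) = (30429 + (6/(-15 + 12))**2)*(49014 + (2122 - 1*(-19945))) = (30429 + (6/(-3))**2)*(49014 + (2122 + 19945)) = (30429 + (6*(-1/3))**2)*(49014 + 22067) = (30429 + (-2)**2)*71081 = (30429 + 4)*71081 = 30433*71081 = 2163208073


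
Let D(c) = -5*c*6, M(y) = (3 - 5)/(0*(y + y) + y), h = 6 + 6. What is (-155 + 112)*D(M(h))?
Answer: -215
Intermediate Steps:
h = 12
M(y) = -2/y (M(y) = -2/(0*(2*y) + y) = -2/(0 + y) = -2/y)
D(c) = -30*c
(-155 + 112)*D(M(h)) = (-155 + 112)*(-(-60)/12) = -(-1290)*(-2*1/12) = -(-1290)*(-1)/6 = -43*5 = -215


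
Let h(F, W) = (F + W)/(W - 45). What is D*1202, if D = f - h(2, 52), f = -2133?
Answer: -18011970/7 ≈ -2.5731e+6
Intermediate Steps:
h(F, W) = (F + W)/(-45 + W)
D = -14985/7 (D = -2133 - (2 + 52)/(-45 + 52) = -2133 - 54/7 = -14985/7 ≈ -2140.7)
D*1202 = -14985/7*1202 = -18011970/7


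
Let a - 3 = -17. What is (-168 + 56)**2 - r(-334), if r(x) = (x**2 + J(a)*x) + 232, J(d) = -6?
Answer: -101248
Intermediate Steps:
a = -14 (a = 3 - 17 = -14)
r(x) = 232 + x**2 - 6*x (r(x) = (x**2 - 6*x) + 232 = 232 + x**2 - 6*x)
(-168 + 56)**2 - r(-334) = (-168 + 56)**2 - (232 + (-334)**2 - 6*(-334)) = (-112)**2 - (232 + 111556 + 2004) = 12544 - 1*113792 = 12544 - 113792 = -101248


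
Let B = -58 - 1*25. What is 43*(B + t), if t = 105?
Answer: 946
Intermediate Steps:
B = -83 (B = -58 - 25 = -83)
43*(B + t) = 43*(-83 + 105) = 43*22 = 946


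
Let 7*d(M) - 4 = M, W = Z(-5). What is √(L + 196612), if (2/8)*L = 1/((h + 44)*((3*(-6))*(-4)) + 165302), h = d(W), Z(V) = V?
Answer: √68349954421933698/589609 ≈ 443.41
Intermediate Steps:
W = -5
d(M) = 4/7 + M/7
h = -⅐ (h = 4/7 + (⅐)*(-5) = 4/7 - 5/7 = -⅐ ≈ -0.14286)
L = 14/589609 (L = 4/((-⅐ + 44)*((3*(-6))*(-4)) + 165302) = 4/(307*(-18*(-4))/7 + 165302) = 4/((307/7)*72 + 165302) = 4/(22104/7 + 165302) = 4/(1179218/7) = 4*(7/1179218) = 14/589609 ≈ 2.3745e-5)
√(L + 196612) = √(14/589609 + 196612) = √(115924204722/589609) = √68349954421933698/589609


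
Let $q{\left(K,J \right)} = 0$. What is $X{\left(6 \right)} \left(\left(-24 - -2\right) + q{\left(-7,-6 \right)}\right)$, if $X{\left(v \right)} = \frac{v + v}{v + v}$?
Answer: $-22$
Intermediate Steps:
$X{\left(v \right)} = 1$ ($X{\left(v \right)} = \frac{2 v}{2 v} = 2 v \frac{1}{2 v} = 1$)
$X{\left(6 \right)} \left(\left(-24 - -2\right) + q{\left(-7,-6 \right)}\right) = 1 \left(\left(-24 - -2\right) + 0\right) = 1 \left(\left(-24 + 2\right) + 0\right) = 1 \left(-22 + 0\right) = 1 \left(-22\right) = -22$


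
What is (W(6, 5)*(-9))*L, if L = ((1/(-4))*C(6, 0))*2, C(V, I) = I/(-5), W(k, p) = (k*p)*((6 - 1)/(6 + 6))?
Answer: 0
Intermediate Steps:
W(k, p) = 5*k*p/12 (W(k, p) = (k*p)*(5/12) = 5*k*p/12)
C(V, I) = -I/5 (C(V, I) = I*(-⅕) = -I/5)
L = 0 (L = ((1/(-4))*(-⅕*0))*2 = ((1*(-¼))*0)*2 = -¼*0*2 = 0*2 = 0)
(W(6, 5)*(-9))*L = (((5/12)*6*5)*(-9))*0 = ((25/2)*(-9))*0 = -225/2*0 = 0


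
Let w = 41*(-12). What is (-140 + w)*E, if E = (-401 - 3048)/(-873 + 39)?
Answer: -1089884/417 ≈ -2613.6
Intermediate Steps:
E = 3449/834 (E = -3449/(-834) = -3449*(-1/834) = 3449/834 ≈ 4.1355)
w = -492
(-140 + w)*E = (-140 - 492)*(3449/834) = -632*3449/834 = -1089884/417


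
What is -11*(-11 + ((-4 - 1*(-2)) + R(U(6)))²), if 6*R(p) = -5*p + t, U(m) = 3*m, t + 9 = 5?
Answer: -29810/9 ≈ -3312.2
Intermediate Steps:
t = -4 (t = -9 + 5 = -4)
R(p) = -⅔ - 5*p/6 (R(p) = (-5*p - 4)/6 = (-4 - 5*p)/6 = -⅔ - 5*p/6)
-11*(-11 + ((-4 - 1*(-2)) + R(U(6)))²) = -11*(-11 + ((-4 - 1*(-2)) + (-⅔ - 5*6/2))²) = -11*(-11 + ((-4 + 2) + (-⅔ - ⅚*18))²) = -11*(-11 + (-2 + (-⅔ - 15))²) = -11*(-11 + (-2 - 47/3)²) = -11*(-11 + (-53/3)²) = -11*(-11 + 2809/9) = -11*2710/9 = -29810/9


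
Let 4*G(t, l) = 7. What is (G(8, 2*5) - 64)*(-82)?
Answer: 10209/2 ≈ 5104.5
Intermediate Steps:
G(t, l) = 7/4 (G(t, l) = (1/4)*7 = 7/4)
(G(8, 2*5) - 64)*(-82) = (7/4 - 64)*(-82) = -249/4*(-82) = 10209/2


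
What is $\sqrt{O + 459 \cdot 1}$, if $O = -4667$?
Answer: $4 i \sqrt{263} \approx 64.869 i$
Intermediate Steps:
$\sqrt{O + 459 \cdot 1} = \sqrt{-4667 + 459 \cdot 1} = \sqrt{-4667 + 459} = \sqrt{-4208} = 4 i \sqrt{263}$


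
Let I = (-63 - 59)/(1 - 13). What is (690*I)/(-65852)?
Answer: -7015/65852 ≈ -0.10653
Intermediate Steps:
I = 61/6 (I = -122/(-12) = -122*(-1/12) = 61/6 ≈ 10.167)
(690*I)/(-65852) = (690*(61/6))/(-65852) = 7015*(-1/65852) = -7015/65852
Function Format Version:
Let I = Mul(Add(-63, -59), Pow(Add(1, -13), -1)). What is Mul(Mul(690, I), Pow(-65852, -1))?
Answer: Rational(-7015, 65852) ≈ -0.10653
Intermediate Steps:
I = Rational(61, 6) (I = Mul(-122, Pow(-12, -1)) = Mul(-122, Rational(-1, 12)) = Rational(61, 6) ≈ 10.167)
Mul(Mul(690, I), Pow(-65852, -1)) = Mul(Mul(690, Rational(61, 6)), Pow(-65852, -1)) = Mul(7015, Rational(-1, 65852)) = Rational(-7015, 65852)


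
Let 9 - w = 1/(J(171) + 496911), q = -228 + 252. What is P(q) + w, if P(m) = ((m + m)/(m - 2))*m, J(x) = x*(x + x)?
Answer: 374890264/6109323 ≈ 61.364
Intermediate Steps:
q = 24
J(x) = 2*x² (J(x) = x*(2*x) = 2*x²)
w = 4998536/555393 (w = 9 - 1/(2*171² + 496911) = 9 - 1/(2*29241 + 496911) = 9 - 1/(58482 + 496911) = 9 - 1/555393 = 4998536/555393 ≈ 9.0000)
P(m) = 2*m²/(-2 + m) (P(m) = ((2*m)/(-2 + m))*m = (2*m/(-2 + m))*m = 2*m²/(-2 + m))
P(q) + w = 2*24²/(-2 + 24) + 4998536/555393 = 2*576/22 + 4998536/555393 = 2*576*(1/22) + 4998536/555393 = 576/11 + 4998536/555393 = 374890264/6109323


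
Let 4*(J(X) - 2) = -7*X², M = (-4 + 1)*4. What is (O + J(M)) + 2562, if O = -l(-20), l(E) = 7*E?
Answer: 2452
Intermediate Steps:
M = -12 (M = -3*4 = -12)
J(X) = 2 - 7*X²/4 (J(X) = 2 + (-7*X²)/4 = 2 - 7*X²/4)
O = 140 (O = -7*(-20) = -1*(-140) = 140)
(O + J(M)) + 2562 = (140 + (2 - 7/4*(-12)²)) + 2562 = (140 + (2 - 7/4*144)) + 2562 = (140 + (2 - 252)) + 2562 = (140 - 250) + 2562 = -110 + 2562 = 2452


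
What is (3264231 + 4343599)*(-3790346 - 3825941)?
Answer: -57943416727210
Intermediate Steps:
(3264231 + 4343599)*(-3790346 - 3825941) = 7607830*(-7616287) = -57943416727210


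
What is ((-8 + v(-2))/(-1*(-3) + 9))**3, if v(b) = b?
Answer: -125/216 ≈ -0.57870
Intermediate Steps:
((-8 + v(-2))/(-1*(-3) + 9))**3 = ((-8 - 2)/(-1*(-3) + 9))**3 = (-10/(3 + 9))**3 = (-10/12)**3 = (-10*1/12)**3 = (-5/6)**3 = -125/216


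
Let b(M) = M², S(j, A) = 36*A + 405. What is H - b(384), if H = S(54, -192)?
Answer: -153963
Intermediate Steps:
S(j, A) = 405 + 36*A
H = -6507 (H = 405 + 36*(-192) = 405 - 6912 = -6507)
H - b(384) = -6507 - 1*384² = -6507 - 1*147456 = -6507 - 147456 = -153963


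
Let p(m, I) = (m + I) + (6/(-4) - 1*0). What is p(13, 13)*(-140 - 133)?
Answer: -13377/2 ≈ -6688.5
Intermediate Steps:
p(m, I) = -3/2 + I + m (p(m, I) = (I + m) + (6*(-¼) + 0) = (I + m) + (-3/2 + 0) = (I + m) - 3/2 = -3/2 + I + m)
p(13, 13)*(-140 - 133) = (-3/2 + 13 + 13)*(-140 - 133) = (49/2)*(-273) = -13377/2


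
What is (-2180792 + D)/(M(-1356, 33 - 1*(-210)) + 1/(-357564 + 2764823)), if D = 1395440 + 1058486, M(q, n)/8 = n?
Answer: 657504279706/4679711497 ≈ 140.50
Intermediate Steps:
M(q, n) = 8*n
D = 2453926
(-2180792 + D)/(M(-1356, 33 - 1*(-210)) + 1/(-357564 + 2764823)) = (-2180792 + 2453926)/(8*(33 - 1*(-210)) + 1/(-357564 + 2764823)) = 273134/(8*(33 + 210) + 1/2407259) = 273134/(8*243 + 1/2407259) = 273134/(1944 + 1/2407259) = 273134/(4679711497/2407259) = 273134*(2407259/4679711497) = 657504279706/4679711497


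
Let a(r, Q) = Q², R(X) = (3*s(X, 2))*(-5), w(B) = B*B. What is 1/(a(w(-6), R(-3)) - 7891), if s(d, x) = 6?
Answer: 1/209 ≈ 0.0047847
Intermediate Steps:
w(B) = B²
R(X) = -90 (R(X) = (3*6)*(-5) = 18*(-5) = -90)
1/(a(w(-6), R(-3)) - 7891) = 1/((-90)² - 7891) = 1/(8100 - 7891) = 1/209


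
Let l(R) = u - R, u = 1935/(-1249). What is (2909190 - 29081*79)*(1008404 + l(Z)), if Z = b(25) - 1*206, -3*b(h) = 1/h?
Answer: 57802868886732334/93675 ≈ 6.1706e+11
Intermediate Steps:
b(h) = -1/(3*h)
u = -1935/1249 (u = 1935*(-1/1249) = -1935/1249 ≈ -1.5492)
Z = -15451/75 (Z = -⅓/25 - 1*206 = -⅓*1/25 - 206 = -1/75 - 206 = -15451/75 ≈ -206.01)
l(R) = -1935/1249 - R
(2909190 - 29081*79)*(1008404 + l(Z)) = (2909190 - 29081*79)*(1008404 + (-1935/1249 - 1*(-15451/75))) = (2909190 - 2297399)*(1008404 + (-1935/1249 + 15451/75)) = 611791*(1008404 + 19153174/93675) = 611791*(94481397874/93675) = 57802868886732334/93675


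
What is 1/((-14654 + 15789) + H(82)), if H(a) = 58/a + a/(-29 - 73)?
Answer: 2091/2373083 ≈ 0.00088113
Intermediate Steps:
H(a) = 58/a - a/102 (H(a) = 58/a + a/(-102) = 58/a + a*(-1/102) = 58/a - a/102)
1/((-14654 + 15789) + H(82)) = 1/((-14654 + 15789) + (58/82 - 1/102*82)) = 1/(1135 + (58*(1/82) - 41/51)) = 1/(1135 + (29/41 - 41/51)) = 1/(1135 - 202/2091) = 1/(2373083/2091) = 2091/2373083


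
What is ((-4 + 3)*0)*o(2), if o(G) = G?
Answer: 0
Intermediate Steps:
((-4 + 3)*0)*o(2) = ((-4 + 3)*0)*2 = -1*0*2 = 0*2 = 0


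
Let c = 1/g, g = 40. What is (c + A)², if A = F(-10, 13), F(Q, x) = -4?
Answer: 25281/1600 ≈ 15.801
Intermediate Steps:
A = -4
c = 1/40 ≈ 0.025000
(c + A)² = (1/40 - 4)² = (-159/40)² = 25281/1600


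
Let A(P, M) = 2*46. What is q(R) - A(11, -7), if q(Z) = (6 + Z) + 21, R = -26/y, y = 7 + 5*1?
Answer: -403/6 ≈ -67.167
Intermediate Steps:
y = 12 (y = 7 + 5 = 12)
A(P, M) = 92
R = -13/6 (R = -26/12 = -26*1/12 = -13/6 ≈ -2.1667)
q(Z) = 27 + Z
q(R) - A(11, -7) = (27 - 13/6) - 1*92 = 149/6 - 92 = -403/6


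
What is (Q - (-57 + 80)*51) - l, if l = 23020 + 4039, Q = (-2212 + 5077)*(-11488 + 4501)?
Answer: -20045987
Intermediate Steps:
Q = -20017755 (Q = 2865*(-6987) = -20017755)
l = 27059
(Q - (-57 + 80)*51) - l = (-20017755 - (-57 + 80)*51) - 1*27059 = (-20017755 - 23*51) - 27059 = (-20017755 - 1*1173) - 27059 = (-20017755 - 1173) - 27059 = -20018928 - 27059 = -20045987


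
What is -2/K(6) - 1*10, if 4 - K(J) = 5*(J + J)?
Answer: -279/28 ≈ -9.9643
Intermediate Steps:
K(J) = 4 - 10*J (K(J) = 4 - 5*(J + J) = 4 - 5*2*J = 4 - 10*J)
-2/K(6) - 1*10 = -2/(4 - 10*6) - 1*10 = -2/(4 - 60) - 10 = -2/(-56) - 10 = -2*(-1/56) - 10 = 1/28 - 10 = -279/28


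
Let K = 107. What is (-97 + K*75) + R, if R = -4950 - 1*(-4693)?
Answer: 7671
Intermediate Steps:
R = -257 (R = -4950 + 4693 = -257)
(-97 + K*75) + R = (-97 + 107*75) - 257 = (-97 + 8025) - 257 = 7928 - 257 = 7671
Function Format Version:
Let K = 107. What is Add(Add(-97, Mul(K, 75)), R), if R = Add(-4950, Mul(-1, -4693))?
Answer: 7671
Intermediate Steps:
R = -257 (R = Add(-4950, 4693) = -257)
Add(Add(-97, Mul(K, 75)), R) = Add(Add(-97, Mul(107, 75)), -257) = Add(Add(-97, 8025), -257) = Add(7928, -257) = 7671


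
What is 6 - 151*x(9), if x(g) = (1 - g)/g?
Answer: 1262/9 ≈ 140.22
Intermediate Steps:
x(g) = (1 - g)/g
6 - 151*x(9) = 6 - 151*(1 - 1*9)/9 = 6 - 151*(1 - 9)/9 = 6 - 151*(-8)/9 = 6 - 151*(-8/9) = 6 + 1208/9 = 1262/9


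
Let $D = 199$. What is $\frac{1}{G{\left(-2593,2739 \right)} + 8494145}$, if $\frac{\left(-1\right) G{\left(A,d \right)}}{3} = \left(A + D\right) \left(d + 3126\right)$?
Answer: $\frac{1}{50616575} \approx 1.9756 \cdot 10^{-8}$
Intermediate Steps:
$G{\left(A,d \right)} = - 3 \left(199 + A\right) \left(3126 + d\right)$ ($G{\left(A,d \right)} = - 3 \left(A + 199\right) \left(d + 3126\right) = - 3 \left(199 + A\right) \left(3126 + d\right)$)
$\frac{1}{G{\left(-2593,2739 \right)} + 8494145} = \frac{1}{\left(-1866222 - -24317154 - 1635183 - \left(-7779\right) 2739\right) + 8494145} = \frac{1}{\left(-1866222 + 24317154 - 1635183 + 21306681\right) + 8494145} = \frac{1}{42122430 + 8494145} = \frac{1}{50616575}$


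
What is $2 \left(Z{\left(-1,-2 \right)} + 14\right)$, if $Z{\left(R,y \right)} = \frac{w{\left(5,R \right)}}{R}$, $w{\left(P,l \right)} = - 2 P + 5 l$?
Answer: $58$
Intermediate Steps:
$Z{\left(R,y \right)} = \frac{-10 + 5 R}{R}$ ($Z{\left(R,y \right)} = \frac{\left(-2\right) 5 + 5 R}{R} = \frac{-10 + 5 R}{R}$)
$2 \left(Z{\left(-1,-2 \right)} + 14\right) = 2 \left(\left(5 - \frac{10}{-1}\right) + 14\right) = 2 \left(\left(5 - -10\right) + 14\right) = 2 \left(\left(5 + 10\right) + 14\right) = 2 \left(15 + 14\right) = 2 \cdot 29 = 58$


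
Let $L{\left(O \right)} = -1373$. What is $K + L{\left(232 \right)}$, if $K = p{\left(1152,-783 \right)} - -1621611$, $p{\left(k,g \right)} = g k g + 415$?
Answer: $707899181$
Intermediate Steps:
$p{\left(k,g \right)} = 415 + k g^{2}$ ($p{\left(k,g \right)} = k g^{2} + 415 = 415 + k g^{2}$)
$K = 707900554$ ($K = \left(415 + 1152 \left(-783\right)^{2}\right) - -1621611 = \left(415 + 1152 \cdot 613089\right) + 1621611 = \left(415 + 706278528\right) + 1621611 = 706278943 + 1621611 = 707900554$)
$K + L{\left(232 \right)} = 707900554 - 1373 = 707899181$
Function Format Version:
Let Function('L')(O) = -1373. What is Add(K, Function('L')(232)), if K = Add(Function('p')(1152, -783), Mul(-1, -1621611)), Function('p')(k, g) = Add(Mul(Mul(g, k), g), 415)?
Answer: 707899181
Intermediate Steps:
Function('p')(k, g) = Add(415, Mul(k, Pow(g, 2))) (Function('p')(k, g) = Add(Mul(k, Pow(g, 2)), 415) = Add(415, Mul(k, Pow(g, 2))))
K = 707900554 (K = Add(Add(415, Mul(1152, Pow(-783, 2))), Mul(-1, -1621611)) = Add(Add(415, Mul(1152, 613089)), 1621611) = Add(Add(415, 706278528), 1621611) = Add(706278943, 1621611) = 707900554)
Add(K, Function('L')(232)) = Add(707900554, -1373) = 707899181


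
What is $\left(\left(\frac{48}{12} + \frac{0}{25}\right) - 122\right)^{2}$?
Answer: $13924$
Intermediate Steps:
$\left(\left(\frac{48}{12} + \frac{0}{25}\right) - 122\right)^{2} = \left(\left(48 \cdot \frac{1}{12} + 0 \cdot \frac{1}{25}\right) - 122\right)^{2} = \left(\left(4 + 0\right) - 122\right)^{2} = \left(4 - 122\right)^{2} = \left(-118\right)^{2} = 13924$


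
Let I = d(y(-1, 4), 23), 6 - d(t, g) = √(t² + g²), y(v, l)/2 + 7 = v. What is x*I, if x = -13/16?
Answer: -39/8 + 13*√785/16 ≈ 17.889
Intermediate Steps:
y(v, l) = -14 + 2*v
x = -13/16 (x = -13*1/16 = -13/16 ≈ -0.81250)
d(t, g) = 6 - √(g² + t²) (d(t, g) = 6 - √(t² + g²) = 6 - √(g² + t²))
I = 6 - √785 (I = 6 - √(23² + (-14 + 2*(-1))²) = 6 - √(529 + (-14 - 2)²) = 6 - √(529 + (-16)²) = 6 - √(529 + 256) = 6 - √785 ≈ -22.018)
x*I = -13*(6 - √785)/16 = -39/8 + 13*√785/16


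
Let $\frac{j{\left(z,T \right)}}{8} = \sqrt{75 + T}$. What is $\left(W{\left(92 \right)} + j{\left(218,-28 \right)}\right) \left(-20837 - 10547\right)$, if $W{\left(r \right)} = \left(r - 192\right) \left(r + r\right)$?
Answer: $577465600 - 251072 \sqrt{47} \approx 5.7574 \cdot 10^{8}$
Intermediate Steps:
$j{\left(z,T \right)} = 8 \sqrt{75 + T}$
$W{\left(r \right)} = 2 r \left(-192 + r\right)$ ($W{\left(r \right)} = \left(-192 + r\right) 2 r = 2 r \left(-192 + r\right)$)
$\left(W{\left(92 \right)} + j{\left(218,-28 \right)}\right) \left(-20837 - 10547\right) = \left(2 \cdot 92 \left(-192 + 92\right) + 8 \sqrt{75 - 28}\right) \left(-20837 - 10547\right) = \left(2 \cdot 92 \left(-100\right) + 8 \sqrt{47}\right) \left(-31384\right) = \left(-18400 + 8 \sqrt{47}\right) \left(-31384\right) = 577465600 - 251072 \sqrt{47}$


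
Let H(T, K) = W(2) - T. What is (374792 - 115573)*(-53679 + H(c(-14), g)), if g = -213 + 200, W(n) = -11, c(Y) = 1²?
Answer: -13917727329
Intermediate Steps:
c(Y) = 1
g = -13
H(T, K) = -11 - T
(374792 - 115573)*(-53679 + H(c(-14), g)) = (374792 - 115573)*(-53679 + (-11 - 1*1)) = 259219*(-53679 + (-11 - 1)) = 259219*(-53679 - 12) = 259219*(-53691) = -13917727329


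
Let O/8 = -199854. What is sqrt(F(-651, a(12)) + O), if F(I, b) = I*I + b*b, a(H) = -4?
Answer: I*sqrt(1175015) ≈ 1084.0*I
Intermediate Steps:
F(I, b) = I**2 + b**2
O = -1598832 (O = 8*(-199854) = -1598832)
sqrt(F(-651, a(12)) + O) = sqrt(((-651)**2 + (-4)**2) - 1598832) = sqrt((423801 + 16) - 1598832) = sqrt(423817 - 1598832) = sqrt(-1175015) = I*sqrt(1175015)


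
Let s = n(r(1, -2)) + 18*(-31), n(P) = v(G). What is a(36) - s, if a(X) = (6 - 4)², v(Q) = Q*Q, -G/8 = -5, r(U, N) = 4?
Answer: -1038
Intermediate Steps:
G = 40 (G = -8*(-5) = 40)
v(Q) = Q²
n(P) = 1600 (n(P) = 40² = 1600)
a(X) = 4 (a(X) = 2² = 4)
s = 1042 (s = 1600 + 18*(-31) = 1600 - 558 = 1042)
a(36) - s = 4 - 1*1042 = 4 - 1042 = -1038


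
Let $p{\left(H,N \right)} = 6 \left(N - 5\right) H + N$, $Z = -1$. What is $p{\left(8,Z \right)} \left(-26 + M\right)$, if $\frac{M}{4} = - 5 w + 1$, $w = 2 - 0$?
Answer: $17918$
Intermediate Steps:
$w = 2$ ($w = 2 + 0 = 2$)
$M = -36$ ($M = 4 \left(\left(-5\right) 2 + 1\right) = 4 \left(-10 + 1\right) = 4 \left(-9\right) = -36$)
$p{\left(H,N \right)} = N + H \left(-30 + 6 N\right)$ ($p{\left(H,N \right)} = 6 \left(-5 + N\right) H + N = \left(-30 + 6 N\right) H + N = H \left(-30 + 6 N\right) + N = N + H \left(-30 + 6 N\right)$)
$p{\left(8,Z \right)} \left(-26 + M\right) = \left(-1 - 240 + 6 \cdot 8 \left(-1\right)\right) \left(-26 - 36\right) = \left(-1 - 240 - 48\right) \left(-62\right) = \left(-289\right) \left(-62\right) = 17918$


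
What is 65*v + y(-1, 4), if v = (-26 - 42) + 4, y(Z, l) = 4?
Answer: -4156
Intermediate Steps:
v = -64 (v = -68 + 4 = -64)
65*v + y(-1, 4) = 65*(-64) + 4 = -4160 + 4 = -4156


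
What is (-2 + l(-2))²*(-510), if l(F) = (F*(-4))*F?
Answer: -165240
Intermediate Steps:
l(F) = -4*F² (l(F) = (-4*F)*F = -4*F²)
(-2 + l(-2))²*(-510) = (-2 - 4*(-2)²)²*(-510) = (-2 - 4*4)²*(-510) = (-2 - 16)²*(-510) = (-18)²*(-510) = 324*(-510) = -165240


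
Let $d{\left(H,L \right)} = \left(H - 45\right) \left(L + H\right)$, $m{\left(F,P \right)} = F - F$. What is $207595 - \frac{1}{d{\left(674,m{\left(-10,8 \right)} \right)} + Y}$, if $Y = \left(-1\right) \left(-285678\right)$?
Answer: $\frac{147314394279}{709624} \approx 2.076 \cdot 10^{5}$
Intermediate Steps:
$m{\left(F,P \right)} = 0$
$d{\left(H,L \right)} = \left(-45 + H\right) \left(H + L\right)$
$Y = 285678$
$207595 - \frac{1}{d{\left(674,m{\left(-10,8 \right)} \right)} + Y} = 207595 - \frac{1}{\left(674^{2} - 30330 - 0 + 674 \cdot 0\right) + 285678} = 207595 - \frac{1}{\left(454276 - 30330 + 0 + 0\right) + 285678} = 207595 - \frac{1}{423946 + 285678} = 207595 - \frac{1}{709624} = \frac{147314394279}{709624}$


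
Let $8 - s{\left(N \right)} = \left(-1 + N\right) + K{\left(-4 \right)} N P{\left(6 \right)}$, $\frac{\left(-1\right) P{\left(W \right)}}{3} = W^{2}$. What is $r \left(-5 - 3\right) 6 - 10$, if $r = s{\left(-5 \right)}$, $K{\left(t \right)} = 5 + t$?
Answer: $25238$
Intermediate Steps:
$P{\left(W \right)} = - 3 W^{2}$
$s{\left(N \right)} = 9 + 107 N$ ($s{\left(N \right)} = 8 - \left(\left(-1 + N\right) + \left(5 - 4\right) N \left(- 3 \cdot 6^{2}\right)\right) = 8 - \left(\left(-1 + N\right) + 1 N \left(\left(-3\right) 36\right)\right) = 8 - \left(\left(-1 + N\right) + N \left(-108\right)\right) = 8 - \left(\left(-1 + N\right) - 108 N\right) = 8 - \left(-1 - 107 N\right) = 8 + \left(1 + 107 N\right) = 9 + 107 N$)
$r = -526$ ($r = 9 + 107 \left(-5\right) = 9 - 535 = -526$)
$r \left(-5 - 3\right) 6 - 10 = - 526 \left(-5 - 3\right) 6 - 10 = - 526 \left(\left(-8\right) 6\right) - 10 = \left(-526\right) \left(-48\right) - 10 = 25248 - 10 = 25238$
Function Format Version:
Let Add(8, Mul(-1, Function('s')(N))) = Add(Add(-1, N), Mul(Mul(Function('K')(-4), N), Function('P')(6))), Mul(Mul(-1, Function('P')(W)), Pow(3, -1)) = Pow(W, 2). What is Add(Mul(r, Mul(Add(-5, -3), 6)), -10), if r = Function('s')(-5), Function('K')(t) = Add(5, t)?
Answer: 25238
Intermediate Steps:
Function('P')(W) = Mul(-3, Pow(W, 2))
Function('s')(N) = Add(9, Mul(107, N)) (Function('s')(N) = Add(8, Mul(-1, Add(Add(-1, N), Mul(Mul(Add(5, -4), N), Mul(-3, Pow(6, 2)))))) = Add(8, Mul(-1, Add(Add(-1, N), Mul(Mul(1, N), Mul(-3, 36))))) = Add(8, Mul(-1, Add(Add(-1, N), Mul(N, -108)))) = Add(8, Mul(-1, Add(Add(-1, N), Mul(-108, N)))) = Add(8, Mul(-1, Add(-1, Mul(-107, N)))) = Add(8, Add(1, Mul(107, N))) = Add(9, Mul(107, N)))
r = -526 (r = Add(9, Mul(107, -5)) = Add(9, -535) = -526)
Add(Mul(r, Mul(Add(-5, -3), 6)), -10) = Add(Mul(-526, Mul(Add(-5, -3), 6)), -10) = Add(Mul(-526, Mul(-8, 6)), -10) = Add(Mul(-526, -48), -10) = Add(25248, -10) = 25238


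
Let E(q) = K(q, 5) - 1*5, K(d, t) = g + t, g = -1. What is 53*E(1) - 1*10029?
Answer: -10082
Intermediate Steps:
K(d, t) = -1 + t
E(q) = -1 (E(q) = (-1 + 5) - 1*5 = 4 - 5 = -1)
53*E(1) - 1*10029 = 53*(-1) - 1*10029 = -53 - 10029 = -10082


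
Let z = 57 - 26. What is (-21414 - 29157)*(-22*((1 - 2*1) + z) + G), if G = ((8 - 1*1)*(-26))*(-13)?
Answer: -86274126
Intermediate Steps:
z = 31
G = 2366 (G = ((8 - 1)*(-26))*(-13) = (7*(-26))*(-13) = -182*(-13) = 2366)
(-21414 - 29157)*(-22*((1 - 2*1) + z) + G) = (-21414 - 29157)*(-22*((1 - 2*1) + 31) + 2366) = -50571*(-22*((1 - 2) + 31) + 2366) = -50571*(-22*(-1 + 31) + 2366) = -50571*(-22*30 + 2366) = -50571*(-660 + 2366) = -50571*1706 = -86274126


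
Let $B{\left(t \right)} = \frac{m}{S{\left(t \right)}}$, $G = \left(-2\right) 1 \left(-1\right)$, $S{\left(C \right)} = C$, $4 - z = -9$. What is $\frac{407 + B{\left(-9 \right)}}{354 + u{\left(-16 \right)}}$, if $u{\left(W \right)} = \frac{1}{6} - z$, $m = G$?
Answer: $\frac{7322}{6141} \approx 1.1923$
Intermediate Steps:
$z = 13$ ($z = 4 - -9 = 4 + 9 = 13$)
$G = 2$ ($G = \left(-2\right) \left(-1\right) = 2$)
$m = 2$
$u{\left(W \right)} = - \frac{77}{6}$ ($u{\left(W \right)} = \frac{1}{6} - 13 = - \frac{77}{6}$)
$B{\left(t \right)} = \frac{2}{t}$
$\frac{407 + B{\left(-9 \right)}}{354 + u{\left(-16 \right)}} = \frac{407 + \frac{2}{-9}}{354 - \frac{77}{6}} = \frac{407 + 2 \left(- \frac{1}{9}\right)}{\frac{2047}{6}} = \left(407 - \frac{2}{9}\right) \frac{6}{2047} = \frac{3661}{9} \cdot \frac{6}{2047} = \frac{7322}{6141}$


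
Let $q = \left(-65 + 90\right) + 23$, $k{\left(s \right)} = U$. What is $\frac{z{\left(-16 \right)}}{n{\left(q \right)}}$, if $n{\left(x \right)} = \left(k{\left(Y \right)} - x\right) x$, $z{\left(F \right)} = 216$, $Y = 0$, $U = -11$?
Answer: $- \frac{9}{118} \approx -0.076271$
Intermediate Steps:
$k{\left(s \right)} = -11$
$q = 48$ ($q = 25 + 23 = 48$)
$n{\left(x \right)} = x \left(-11 - x\right)$ ($n{\left(x \right)} = \left(-11 - x\right) x = x \left(-11 - x\right)$)
$\frac{z{\left(-16 \right)}}{n{\left(q \right)}} = \frac{216}{\left(-1\right) 48 \left(11 + 48\right)} = \frac{216}{\left(-1\right) 48 \cdot 59} = \frac{216}{-2832} = 216 \left(- \frac{1}{2832}\right) = - \frac{9}{118}$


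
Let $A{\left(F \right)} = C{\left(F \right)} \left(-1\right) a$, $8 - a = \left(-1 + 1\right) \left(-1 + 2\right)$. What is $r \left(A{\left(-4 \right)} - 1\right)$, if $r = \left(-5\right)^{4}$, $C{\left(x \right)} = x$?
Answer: $19375$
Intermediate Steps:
$a = 8$ ($a = 8 - \left(-1 + 1\right) \left(-1 + 2\right) = 8 - 0 \cdot 1 = 8 - 0 = 8 + 0 = 8$)
$r = 625$
$A{\left(F \right)} = - 8 F$ ($A{\left(F \right)} = F \left(-1\right) 8 = - F 8 = - 8 F$)
$r \left(A{\left(-4 \right)} - 1\right) = 625 \left(\left(-8\right) \left(-4\right) - 1\right) = 625 \left(32 - 1\right) = 625 \cdot 31 = 19375$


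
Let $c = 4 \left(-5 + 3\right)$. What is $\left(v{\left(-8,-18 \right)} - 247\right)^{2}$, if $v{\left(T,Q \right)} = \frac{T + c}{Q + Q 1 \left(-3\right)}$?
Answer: $\frac{4959529}{81} \approx 61229.0$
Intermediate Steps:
$c = -8$ ($c = 4 \left(-2\right) = -8$)
$v{\left(T,Q \right)} = - \frac{-8 + T}{2 Q}$ ($v{\left(T,Q \right)} = \frac{T - 8}{Q + Q 1 \left(-3\right)} = \frac{-8 + T}{Q + Q \left(-3\right)} = \frac{-8 + T}{Q - 3 Q} = \frac{-8 + T}{\left(-2\right) Q} = \left(-8 + T\right) \left(- \frac{1}{2 Q}\right) = - \frac{-8 + T}{2 Q}$)
$\left(v{\left(-8,-18 \right)} - 247\right)^{2} = \left(\frac{8 - -8}{2 \left(-18\right)} - 247\right)^{2} = \left(\frac{1}{2} \left(- \frac{1}{18}\right) \left(8 + 8\right) - 247\right)^{2} = \left(\frac{1}{2} \left(- \frac{1}{18}\right) 16 - 247\right)^{2} = \left(- \frac{4}{9} - 247\right)^{2} = \left(- \frac{2227}{9}\right)^{2} = \frac{4959529}{81}$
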